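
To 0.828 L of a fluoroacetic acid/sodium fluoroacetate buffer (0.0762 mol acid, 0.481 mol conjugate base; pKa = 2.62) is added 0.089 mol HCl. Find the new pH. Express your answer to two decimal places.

pH = 3.00

After neutralization: n(FCH2COOH) = 0.165 mol, n(FCH2COO-) = 0.392 mol.
Henderson–Hasselbalch with mole ratio 0.392/0.165: pH = 2.62 + (+0.376)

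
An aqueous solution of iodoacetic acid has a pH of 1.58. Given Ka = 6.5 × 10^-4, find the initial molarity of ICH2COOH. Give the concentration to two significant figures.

[H+] = 10^(-1.58) = 2.63 × 10^-2 M = x
Ka = x²/(C₀ − x) ⇒ C₀ = x + x²/Ka
C₀ = 2.63 × 10^-2 + (2.63 × 10^-2)²/(6.5 × 10^-4) = 1.09 M

C₀ = 1.1 M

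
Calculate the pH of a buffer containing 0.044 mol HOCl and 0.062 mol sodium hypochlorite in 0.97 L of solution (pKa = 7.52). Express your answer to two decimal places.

pH = 7.67

Using pH = pKa + log([base]/[acid]) with [base]/[acid] = 0.062/0.044:
pH = 7.52 + (+0.149) = 7.67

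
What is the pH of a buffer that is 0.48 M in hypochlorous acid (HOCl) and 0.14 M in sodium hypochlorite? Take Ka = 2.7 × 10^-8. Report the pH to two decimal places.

pH = 7.03

pKa = −log(2.7 × 10^-8) = 7.569
Henderson–Hasselbalch: pH = pKa + log([OCl-]/[HOCl]) = 7.569 + log(0.14/0.48)
pH = 7.569 + (-0.535) = 7.03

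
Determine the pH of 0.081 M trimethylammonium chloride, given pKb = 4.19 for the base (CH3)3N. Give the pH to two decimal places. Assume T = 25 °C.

pH = 5.45

(CH3)3NH+ is the conjugate acid of the weak base (CH3)3N.
Kb = 10^(−4.19) = 6.46 × 10^-5
Ka = Kw/Kb = 1.0×10^-14 / 6.46 × 10^-5 = 1.55 × 10^-10
From the ICE table, Ka = [H+]²/(0.081 − [H+]) = 1.55 × 10^-10.
Assume [H+] ≪ 0.081: [H+] ≈ √(1.55 × 10^-10 × 0.081) = 3.54 × 10^-6 M
pH = −log(3.54 × 10^-6) = 5.45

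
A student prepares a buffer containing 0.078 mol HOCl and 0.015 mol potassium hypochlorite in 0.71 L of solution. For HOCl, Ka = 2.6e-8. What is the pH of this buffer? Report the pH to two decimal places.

pKa = −log(2.6 × 10^-8) = 7.585
pH = pKa + log([A⁻]/[HA]) = 7.585 + log(0.015/0.078)
pH = 7.585 + (-0.716) = 6.87

pH = 6.87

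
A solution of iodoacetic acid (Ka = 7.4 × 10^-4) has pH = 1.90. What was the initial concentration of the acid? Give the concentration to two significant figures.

[H+] = 10^(-1.90) = 1.26 × 10^-2 M = x
Ka = x²/(C₀ − x) ⇒ C₀ = x + x²/Ka
C₀ = 1.26 × 10^-2 + (1.26 × 10^-2)²/(7.4 × 10^-4) = 2.27 × 10^-1 M

C₀ = 2.3 × 10^-1 M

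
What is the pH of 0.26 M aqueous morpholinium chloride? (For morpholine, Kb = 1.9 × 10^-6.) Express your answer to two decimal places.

C4H8ONH2+ is the conjugate acid of the weak base C4H8ONH.
Ka = Kw/Kb = 1.0×10^-14 / 1.9 × 10^-6 = 5.26 × 10^-9
From the ICE table, Ka = [H+]²/(0.26 − [H+]) = 5.26 × 10^-9.
Neglecting [H+] in the denominator: [H+] = √(5.26 × 10^-9 × 0.26) = 3.70 × 10^-5 M
([H+]/C₀ = 0.014% < 5%, so the approximation holds.)
pH = −log(3.70 × 10^-5) = 4.43

pH = 4.43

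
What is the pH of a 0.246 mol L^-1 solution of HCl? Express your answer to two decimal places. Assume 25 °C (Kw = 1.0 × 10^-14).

HCl is a strong acid and dissociates completely, so [H+] = 0.246 M.
pH = -log(0.246) = 0.61

pH = 0.61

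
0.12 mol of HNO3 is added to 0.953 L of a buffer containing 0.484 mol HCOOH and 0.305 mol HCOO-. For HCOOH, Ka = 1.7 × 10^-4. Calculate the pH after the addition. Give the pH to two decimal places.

After neutralization: n(HCOOH) = 0.604 mol, n(HCOO-) = 0.185 mol.
pKa = −log(1.7 × 10^-4) = 3.770
Henderson–Hasselbalch with mole ratio 0.185/0.604: pH = 3.770 + (-0.514)

pH = 3.26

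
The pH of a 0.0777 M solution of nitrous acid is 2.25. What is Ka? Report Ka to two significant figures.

Ka = 4.4 × 10^-4

[H+] = 10^(-2.25) = 5.62 × 10^-3 M
At equilibrium [HA] = 0.0777 − 5.62 × 10^-3 = 7.21 × 10^-2 M
Ka = [H+][A-]/[HA] = (5.62 × 10^-3)² / 7.21 × 10^-2 = 4.4 × 10^-4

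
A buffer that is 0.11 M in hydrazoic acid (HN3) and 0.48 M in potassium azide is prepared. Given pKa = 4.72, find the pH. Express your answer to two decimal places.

pH = 5.36

Henderson–Hasselbalch: pH = pKa + log([N3-]/[HN3]) = 4.72 + log(0.48/0.11)
pH = 4.72 + (+0.640) = 5.36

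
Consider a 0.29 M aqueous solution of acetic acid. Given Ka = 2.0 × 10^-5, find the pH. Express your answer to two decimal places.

CH3COOH ⇌ CH3COO- + H+
From the ICE table, Ka = [H+]²/(0.29 − [H+]) = 2.0 × 10^-5.
Assume [H+] ≪ 0.29: [H+] ≈ √(2.0 × 10^-5 × 0.29) = 2.41 × 10^-3 M
([H+]/C₀ = 0.83% < 5%, so the approximation holds.)
pH = −log[H+] = −log(2.41 × 10^-3) = 2.62

pH = 2.62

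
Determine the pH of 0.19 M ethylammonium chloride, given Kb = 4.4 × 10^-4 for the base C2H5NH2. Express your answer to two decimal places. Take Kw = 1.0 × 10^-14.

pH = 5.68

C2H5NH3+ is the conjugate acid of the weak base C2H5NH2.
Ka = Kw/Kb = 1.0×10^-14 / 4.4 × 10^-4 = 2.27 × 10^-11
Let x = [H+] at equilibrium. Ka = x²/(0.19 − x).
Assume x ≪ 0.19: x ≈ √(2.27 × 10^-11 × 0.19) = 2.08 × 10^-6 M
pH = −log[H+] = −log(2.08 × 10^-6) = 5.68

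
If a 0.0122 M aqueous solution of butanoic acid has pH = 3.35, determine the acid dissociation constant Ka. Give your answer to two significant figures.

Ka = 1.7 × 10^-5

[H+] = 10^(-3.35) = 4.47 × 10^-4 M
At equilibrium [HA] = 0.0122 − 4.47 × 10^-4 = 1.18 × 10^-2 M
Ka = [H+][A-]/[HA] = (4.47 × 10^-4)² / 1.18 × 10^-2 = 1.7 × 10^-5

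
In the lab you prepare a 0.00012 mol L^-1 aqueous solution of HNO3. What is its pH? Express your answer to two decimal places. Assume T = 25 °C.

pH = 3.92

HNO3 is a strong acid and dissociates completely, so [H+] = 0.00012 M.
pH = -log(0.00012) = 3.92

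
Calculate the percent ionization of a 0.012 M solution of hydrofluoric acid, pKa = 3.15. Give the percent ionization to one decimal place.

HF ⇌ F- + H+; let x = [H+] at equilibrium.
Ka = 10^(−3.15) = 7.08 × 10^-4
Ka = x²/(C₀ − x); solving the quadratic gives x = 2.58 × 10^-3 M.
% ionization = x/C₀ × 100% = 2.58 × 10^-3/0.012 × 100% = 21.5%

21.5%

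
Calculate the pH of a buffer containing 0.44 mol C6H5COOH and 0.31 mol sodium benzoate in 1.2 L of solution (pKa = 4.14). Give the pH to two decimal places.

Using pH = pKa + log([base]/[acid]) with [base]/[acid] = 0.31/0.44:
pH = 4.14 + (-0.152) = 3.99

pH = 3.99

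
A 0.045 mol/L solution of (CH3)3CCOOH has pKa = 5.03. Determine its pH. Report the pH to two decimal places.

pH = 3.19

(CH3)3CCOOH ⇌ (CH3)3CCOO- + H+
Ka = 10^(−5.03) = 9.33 × 10^-6
From the ICE table, Ka = [H+]²/(0.045 − [H+]) = 9.33 × 10^-6.
Since Ka ≪ C₀, [H+] ≈ √(Ka·C₀) = 6.48 × 10^-4 M.
pH = −log[H+] = −log(6.48 × 10^-4) = 3.19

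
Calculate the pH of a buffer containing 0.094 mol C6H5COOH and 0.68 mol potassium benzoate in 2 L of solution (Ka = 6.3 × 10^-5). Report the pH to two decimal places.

pKa = −log(6.3 × 10^-5) = 4.201
Using pH = pKa + log([base]/[acid]) with [base]/[acid] = 0.68/0.094:
pH = 4.201 + (+0.859) = 5.06

pH = 5.06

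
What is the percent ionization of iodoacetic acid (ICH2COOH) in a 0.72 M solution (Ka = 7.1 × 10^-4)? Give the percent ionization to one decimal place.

3.1%

ICH2COOH ⇌ ICH2COO- + H+; let x = [H+] at equilibrium.
x ≈ √(Ka·C₀) = √(7.1 × 10^-4 × 0.72) = 2.26 × 10^-2 M
Fraction ionized = 2.26 × 10^-2 / 0.72 = 0.0314 → 3.1%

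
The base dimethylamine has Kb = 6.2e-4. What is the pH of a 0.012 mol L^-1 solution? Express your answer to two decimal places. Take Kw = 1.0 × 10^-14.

(CH3)2NH + H2O ⇌ (CH3)2NH2+ + OH-
From the ICE table, Kb = x²/(0.012 − x) = 6.2 × 10^-4.
The 5% rule fails; solving x² + Kb·x − Kb·C₀ = 0 exactly:
x = [−0.00062 + √(0.00062² + 2.98e-05)]/2 = 2.44 × 10^-3 M
pOH = 2.61, so pH = 14.00 − pOH = 11.39

pH = 11.39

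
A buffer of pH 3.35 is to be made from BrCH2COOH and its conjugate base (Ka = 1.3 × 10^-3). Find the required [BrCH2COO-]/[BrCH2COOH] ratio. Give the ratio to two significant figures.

ratio = 2.9

pKa = -log(1.3 × 10^-3) = 2.886
pH = pKa + log(r) ⇒ log(r) = 3.35 − 2.886 = +0.464
r = [BrCH2COO-]/[BrCH2COOH] = 10^(+0.464) = 2.91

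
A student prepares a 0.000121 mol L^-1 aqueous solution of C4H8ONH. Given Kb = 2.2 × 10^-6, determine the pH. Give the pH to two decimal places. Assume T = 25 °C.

C4H8ONH + H2O ⇌ C4H8ONH2+ + OH-
From the ICE table, Kb = [OH-]²/(0.000121 − [OH-]) = 2.2 × 10^-6.
Here C₀/Kb ≈ 55, so the small-[OH-] approximation fails. Use the quadratic:
[OH-] = (−Kb + √(Kb² + 4·Kb·C₀))/2 = 1.53 × 10^-5 M
pOH = 4.82, so pH = 14.00 − pOH = 9.18

pH = 9.18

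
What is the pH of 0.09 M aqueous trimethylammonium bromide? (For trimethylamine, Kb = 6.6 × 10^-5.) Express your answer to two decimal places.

(CH3)3NH+ is the conjugate acid of the weak base (CH3)3N.
Ka = Kw/Kb = 1.0×10^-14 / 6.6 × 10^-5 = 1.52 × 10^-10
Ka = [H+]²/(0.09 − [H+]) = 1.52 × 10^-10
Assume [H+] ≪ 0.09: [H+] ≈ √(1.52 × 10^-10 × 0.09) = 3.70 × 10^-6 M
([H+]/C₀ = 0.0041% < 5%, so the approximation holds.)
pH = −log[H+] = −log(3.70 × 10^-6) = 5.43

pH = 5.43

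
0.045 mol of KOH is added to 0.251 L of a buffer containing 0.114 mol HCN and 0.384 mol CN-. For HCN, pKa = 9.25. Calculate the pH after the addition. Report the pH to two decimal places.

OH- converts HCN to CN-: HCN → 0.069 mol, CN- → 0.429 mol.
pH = pKa + log(n_CN-/n_HCN) = 9.25 + log(0.429/0.069) = 9.25 + (+0.794)

pH = 10.04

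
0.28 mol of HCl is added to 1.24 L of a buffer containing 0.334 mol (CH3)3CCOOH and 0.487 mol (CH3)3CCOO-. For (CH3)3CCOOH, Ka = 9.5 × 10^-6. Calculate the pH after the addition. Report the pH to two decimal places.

After neutralization: n((CH3)3CCOOH) = 0.614 mol, n((CH3)3CCOO-) = 0.207 mol.
pKa = −log(9.5 × 10^-6) = 5.022
Henderson–Hasselbalch with mole ratio 0.207/0.614: pH = 5.022 + (-0.472)

pH = 4.55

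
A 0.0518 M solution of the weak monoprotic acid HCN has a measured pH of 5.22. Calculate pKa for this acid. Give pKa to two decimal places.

[H+] = 10^(-5.22) = 6.03 × 10^-6 M
At equilibrium [HA] = 0.0518 − 6.03 × 10^-6 = 5.18 × 10^-2 M
Ka = [H+][A-]/[HA] = (6.03 × 10^-6)² / 5.18 × 10^-2 = 7.02 × 10^-10
pKa = -log(7.02 × 10^-10) = 9.15

pKa = 9.15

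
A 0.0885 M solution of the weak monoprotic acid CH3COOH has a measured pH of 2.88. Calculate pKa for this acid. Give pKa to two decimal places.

[H+] = 10^(-2.88) = 1.32 × 10^-3 M
At equilibrium [HA] = 0.0885 − 1.32 × 10^-3 = 8.72 × 10^-2 M
Ka = [H+][A-]/[HA] = (1.32 × 10^-3)² / 8.72 × 10^-2 = 2.00 × 10^-5
pKa = -log(2.00 × 10^-5) = 4.70

pKa = 4.70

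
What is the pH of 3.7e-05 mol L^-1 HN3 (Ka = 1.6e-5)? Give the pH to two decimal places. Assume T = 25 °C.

HN3 ⇌ N3- + H+
From the ICE table, Ka = [H+]²/(3.7e-05 − [H+]) = 1.6 × 10^-5.
[H+] is not negligible relative to C₀; solve [H+]² + 1.6e-05·[H+] − 5.92e-10 = 0.
[H+] = (−Ka + √(Ka² + 4·Ka·C₀))/2 = 1.76 × 10^-5 M
pH = −log(1.76 × 10^-5) = 4.75

pH = 4.75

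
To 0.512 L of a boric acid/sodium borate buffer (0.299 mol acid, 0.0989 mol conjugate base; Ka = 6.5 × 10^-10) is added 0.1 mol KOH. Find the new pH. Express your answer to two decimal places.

OH- converts B(OH)3 to B(OH)4-: B(OH)3 → 0.199 mol, B(OH)4- → 0.199 mol.
pKa = −log(6.5 × 10^-10) = 9.187
pH = pKa + log(n_B(OH)4-/n_B(OH)3) = 9.187 + log(0.199/0.199) = 9.187 + (+0.000)

pH = 9.19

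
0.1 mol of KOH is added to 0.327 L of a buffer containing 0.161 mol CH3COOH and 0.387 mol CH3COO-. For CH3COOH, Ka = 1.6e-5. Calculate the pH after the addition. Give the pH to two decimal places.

OH- converts CH3COOH to CH3COO-: CH3COOH → 0.061 mol, CH3COO- → 0.487 mol.
pKa = −log(1.6 × 10^-5) = 4.796
pH = pKa + log(n_CH3COO-/n_CH3COOH) = 4.796 + log(0.487/0.061) = 4.796 + (+0.902)

pH = 5.70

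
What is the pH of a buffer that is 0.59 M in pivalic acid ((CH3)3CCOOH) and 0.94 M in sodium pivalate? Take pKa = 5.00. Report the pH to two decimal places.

pH = 5.20

pH = pKa + log([A⁻]/[HA]) = 5.00 + log(0.94/0.59)
pH = 5.00 + (+0.202) = 5.20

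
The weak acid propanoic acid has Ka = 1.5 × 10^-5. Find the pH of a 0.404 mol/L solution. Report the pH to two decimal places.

CH3CH2COOH ⇌ CH3CH2COO- + H+
Ka = [H+]²/(0.404 − [H+]) = 1.5 × 10^-5
Assume [H+] ≪ 0.404: [H+] ≈ √(1.5 × 10^-5 × 0.404) = 2.46 × 10^-3 M
([H+]/C₀ = 0.61% < 5%, so the approximation holds.)
pH = −log(2.46 × 10^-3) = 2.61

pH = 2.61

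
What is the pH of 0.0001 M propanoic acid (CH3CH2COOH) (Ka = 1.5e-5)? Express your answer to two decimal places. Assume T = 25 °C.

pH = 4.50

CH3CH2COOH ⇌ CH3CH2COO- + H+
Let x = [H+] at equilibrium. Ka = x²/(0.0001 − x).
The 5% rule fails; solving x² + Ka·x − Ka·C₀ = 0 exactly:
x = [−1.5e-05 + √(1.5e-05² + 6e-09)]/2 = 3.19 × 10^-5 M
pH = −log(3.19 × 10^-5) = 4.50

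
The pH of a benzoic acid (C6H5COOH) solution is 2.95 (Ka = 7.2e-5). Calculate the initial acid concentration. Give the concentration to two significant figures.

C₀ = 1.9 × 10^-2 M

[H+] = 10^(-2.95) = 1.12 × 10^-3 M = x
Ka = x²/(C₀ − x) ⇒ C₀ = x + x²/Ka
C₀ = 1.12 × 10^-3 + (1.12 × 10^-3)²/(7.2 × 10^-5) = 1.85 × 10^-2 M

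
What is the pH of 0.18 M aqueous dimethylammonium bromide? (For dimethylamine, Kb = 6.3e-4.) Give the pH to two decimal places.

pH = 5.77

(CH3)2NH2+ is the conjugate acid of the weak base (CH3)2NH.
Ka = Kw/Kb = 1.0×10^-14 / 6.3 × 10^-4 = 1.59 × 10^-11
Ka = [H+]²/(0.18 − [H+]) = 1.59 × 10^-11
Neglecting [H+] in the denominator: [H+] = √(1.59 × 10^-11 × 0.18) = 1.69 × 10^-6 M
([H+]/C₀ = 0.00094% < 5%, so the approximation holds.)
pH = −log[H+] = −log(1.69 × 10^-6) = 5.77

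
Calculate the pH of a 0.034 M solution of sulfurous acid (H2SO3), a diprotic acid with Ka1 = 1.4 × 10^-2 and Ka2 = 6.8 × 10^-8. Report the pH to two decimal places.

Ka1 ≫ Ka2, so treat the first dissociation as the only significant source of H+.
Ka1 = x²/(0.034 − x) = 1.4 × 10^-2
Solving the quadratic: x = (−Ka1 + √(Ka1² + 4·Ka1·C₀))/2 = 1.59 × 10^-2 M
pH = −log(1.59 × 10^-2) = 1.80

pH = 1.80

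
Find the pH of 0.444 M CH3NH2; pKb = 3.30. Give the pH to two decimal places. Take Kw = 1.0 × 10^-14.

pH = 12.17

CH3NH2 + H2O ⇌ CH3NH3+ + OH-
Kb = 10^(−3.30) = 5.01 × 10^-4
Let x = [OH-] at equilibrium. Kb = x²/(0.444 − x).
Since Kb ≪ C₀, x ≈ √(Kb·C₀) = 1.49 × 10^-2 M.
Check: 3.4% ionized — well under 5%, approximation valid.
pOH = −log(1.49 × 10^-2) = 1.83; pH = 14.00 − 1.83 = 12.17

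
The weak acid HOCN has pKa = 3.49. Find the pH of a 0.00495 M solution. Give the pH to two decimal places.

pH = 2.95

HOCN ⇌ OCN- + H+
Ka = 10^(−3.49) = 3.24 × 10^-4
Ka = [H+]²/(0.00495 − [H+]) = 3.24 × 10^-4
[H+] is not negligible relative to C₀; solve [H+]² + 0.000324·[H+] − 1.6e-06 = 0.
[H+] = (−Ka + √(Ka² + 4·Ka·C₀))/2 = 1.11 × 10^-3 M
pH = −log[H+] = −log(1.11 × 10^-3) = 2.95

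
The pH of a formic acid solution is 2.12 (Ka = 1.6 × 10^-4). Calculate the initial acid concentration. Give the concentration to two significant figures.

[H+] = 10^(-2.12) = 7.59 × 10^-3 M = x
Ka = x²/(C₀ − x) ⇒ C₀ = x + x²/Ka
C₀ = 7.59 × 10^-3 + (7.59 × 10^-3)²/(1.6 × 10^-4) = 3.68 × 10^-1 M

C₀ = 3.7 × 10^-1 M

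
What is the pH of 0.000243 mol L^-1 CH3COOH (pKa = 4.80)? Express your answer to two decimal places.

pH = 4.26

CH3COOH ⇌ CH3COO- + H+
Ka = 10^(−4.80) = 1.58 × 10^-5
From the ICE table, Ka = x²/(0.000243 − x) = 1.58 × 10^-5.
x is not negligible relative to C₀; solve x² + 1.58e-05·x − 3.84e-09 = 0.
x = [−1.58e-05 + √(1.58e-05² + 1.54e-08)]/2 = 5.46 × 10^-5 M
pH = −log(5.46 × 10^-5) = 4.26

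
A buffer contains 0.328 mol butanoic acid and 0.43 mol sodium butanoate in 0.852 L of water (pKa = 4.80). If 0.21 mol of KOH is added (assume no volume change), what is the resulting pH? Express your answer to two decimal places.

pH = 5.53

After neutralization: n(CH3(CH2)2COOH) = 0.118 mol, n(CH3(CH2)2COO-) = 0.64 mol.
Henderson–Hasselbalch with mole ratio 0.64/0.118: pH = 4.80 + (+0.734)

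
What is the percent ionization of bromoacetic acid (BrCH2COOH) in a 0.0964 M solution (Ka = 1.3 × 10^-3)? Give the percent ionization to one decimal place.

11.0%

BrCH2COOH ⇌ BrCH2COO- + H+; let x = [H+] at equilibrium.
Ka = x²/(C₀ − x); solving the quadratic gives x = 1.06 × 10^-2 M.
Fraction ionized = 1.06 × 10^-2 / 0.0964 = 0.1100 → 11.0%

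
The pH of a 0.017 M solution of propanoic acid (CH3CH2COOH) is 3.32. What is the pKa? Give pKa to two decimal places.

pKa = 4.86

[H+] = 10^(-3.32) = 4.79 × 10^-4 M
At equilibrium [HA] = 0.017 − 4.79 × 10^-4 = 1.65 × 10^-2 M
Ka = [H+][A-]/[HA] = (4.79 × 10^-4)² / 1.65 × 10^-2 = 1.39 × 10^-5
pKa = -log(1.39 × 10^-5) = 4.86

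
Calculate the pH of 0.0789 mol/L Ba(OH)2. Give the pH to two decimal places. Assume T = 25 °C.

pH = 13.20

Ba(OH)2 is a strong base (each formula unit releases 2 OH-); [OH-] = 0.158 M.
pOH = -log(0.158) = 0.80
pH = 14.00 - 0.80 = 13.20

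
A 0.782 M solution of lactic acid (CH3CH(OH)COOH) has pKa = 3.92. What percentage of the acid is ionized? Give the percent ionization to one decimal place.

1.2%

CH3CH(OH)COOH ⇌ CH3CH(OH)COO- + H+; let x = [H+] at equilibrium.
Ka = 10^(−3.92) = 1.20 × 10^-4
x ≈ √(Ka·C₀) = √(1.20 × 10^-4 × 0.782) = 9.69 × 10^-3 M
Fraction ionized = 9.69 × 10^-3 / 0.782 = 0.0124 → 1.2%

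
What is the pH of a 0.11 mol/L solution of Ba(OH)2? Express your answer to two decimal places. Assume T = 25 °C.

pH = 13.34

Ba(OH)2 is a strong base (each formula unit releases 2 OH-); [OH-] = 0.22 M.
pOH = -log(0.22) = 0.66
pH = 14.00 - 0.66 = 13.34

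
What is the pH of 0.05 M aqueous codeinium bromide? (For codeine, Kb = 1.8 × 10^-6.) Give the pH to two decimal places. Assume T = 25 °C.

pH = 4.78

C18H22NO3+ is the conjugate acid of the weak base C18H21NO3.
Ka = Kw/Kb = 1.0×10^-14 / 1.8 × 10^-6 = 5.56 × 10^-9
Ka = x²/(0.05 − x) = 5.56 × 10^-9
Neglecting x in the denominator: x = √(5.56 × 10^-9 × 0.05) = 1.67 × 10^-5 M
Check: 0.033% ionized — well under 5%, approximation valid.
pH = −log(1.67 × 10^-5) = 4.78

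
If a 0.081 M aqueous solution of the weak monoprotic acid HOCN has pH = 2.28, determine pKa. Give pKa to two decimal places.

[H+] = 10^(-2.28) = 5.25 × 10^-3 M
At equilibrium [HA] = 0.081 − 5.25 × 10^-3 = 7.57 × 10^-2 M
Ka = [H+][A-]/[HA] = (5.25 × 10^-3)² / 7.57 × 10^-2 = 3.64 × 10^-4
pKa = -log(3.64 × 10^-4) = 3.44

pKa = 3.44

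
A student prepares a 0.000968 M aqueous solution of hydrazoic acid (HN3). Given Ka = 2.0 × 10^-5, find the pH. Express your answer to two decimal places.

HN3 ⇌ N3- + H+
From the ICE table, Ka = [H+]²/(0.000968 − [H+]) = 2.0 × 10^-5.
Here C₀/Ka ≈ 48.4, so the small-[H+] approximation fails. Use the quadratic:
[H+] = [−2e-05 + √(2e-05² + 7.74e-08)]/2 = 1.29 × 10^-4 M
pH = −log(1.29 × 10^-4) = 3.89

pH = 3.89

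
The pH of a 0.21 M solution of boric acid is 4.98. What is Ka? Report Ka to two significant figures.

Ka = 5.2 × 10^-10

[H+] = 10^(-4.98) = 1.05 × 10^-5 M
At equilibrium [HA] = 0.21 − 1.05 × 10^-5 = 2.10 × 10^-1 M
Ka = [H+][A-]/[HA] = (1.05 × 10^-5)² / 2.10 × 10^-1 = 5.2 × 10^-10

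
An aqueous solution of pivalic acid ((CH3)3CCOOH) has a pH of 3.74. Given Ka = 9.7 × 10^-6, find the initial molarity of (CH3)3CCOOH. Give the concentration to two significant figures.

C₀ = 3.6 × 10^-3 M

[H+] = 10^(-3.74) = 1.82 × 10^-4 M = x
Ka = x²/(C₀ − x) ⇒ C₀ = x + x²/Ka
C₀ = 1.82 × 10^-4 + (1.82 × 10^-4)²/(9.7 × 10^-6) = 3.60 × 10^-3 M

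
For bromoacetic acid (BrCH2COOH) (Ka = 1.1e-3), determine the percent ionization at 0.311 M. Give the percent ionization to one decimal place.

5.8%

BrCH2COOH ⇌ BrCH2COO- + H+; let x = [H+] at equilibrium.
Solve x² + 0.0011x − 0.000342 = 0 → x = 1.80 × 10^-2 M
% ionization = x/C₀ × 100% = 1.80 × 10^-2/0.311 × 100% = 5.8%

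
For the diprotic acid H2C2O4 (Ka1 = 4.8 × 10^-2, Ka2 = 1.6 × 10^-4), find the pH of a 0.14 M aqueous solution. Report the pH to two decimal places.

pH = 1.21

Ka1 ≫ Ka2, so treat the first dissociation as the only significant source of H+.
Ka1 = x²/(0.14 − x) = 4.8 × 10^-2
Solving the quadratic: x = (−Ka1 + √(Ka1² + 4·Ka1·C₀))/2 = 6.14 × 10^-2 M
pH = −log(6.14 × 10^-2) = 1.21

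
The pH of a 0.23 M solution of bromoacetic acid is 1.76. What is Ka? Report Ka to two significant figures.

[H+] = 10^(-1.76) = 1.74 × 10^-2 M
At equilibrium [HA] = 0.23 − 1.74 × 10^-2 = 2.13 × 10^-1 M
Ka = [H+][A-]/[HA] = (1.74 × 10^-2)² / 2.13 × 10^-1 = 1.4 × 10^-3

Ka = 1.4 × 10^-3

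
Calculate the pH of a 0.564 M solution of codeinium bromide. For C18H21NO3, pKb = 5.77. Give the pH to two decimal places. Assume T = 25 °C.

pH = 4.24

C18H22NO3+ is the conjugate acid of the weak base C18H21NO3.
Kb = 10^(−5.77) = 1.70 × 10^-6
Ka = Kw/Kb = 1.0×10^-14 / 1.70 × 10^-6 = 5.88 × 10^-9
From the ICE table, Ka = [H+]²/(0.564 − [H+]) = 5.88 × 10^-9.
Neglecting [H+] in the denominator: [H+] = √(5.88 × 10^-9 × 0.564) = 5.76 × 10^-5 M
([H+]/C₀ = 0.01% < 5%, so the approximation holds.)
pH = −log(5.76 × 10^-5) = 4.24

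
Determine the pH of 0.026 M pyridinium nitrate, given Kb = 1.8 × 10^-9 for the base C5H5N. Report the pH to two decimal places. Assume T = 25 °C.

pH = 3.42

C5H5NH+ is the conjugate acid of the weak base C5H5N.
Ka = Kw/Kb = 1.0×10^-14 / 1.8 × 10^-9 = 5.56 × 10^-6
Let x = [H+] at equilibrium. Ka = x²/(0.026 − x).
Assume x ≪ 0.026: x ≈ √(5.56 × 10^-6 × 0.026) = 3.80 × 10^-4 M
(x/C₀ = 1.5% < 5%, so the approximation holds.)
pH = −log(3.80 × 10^-4) = 3.42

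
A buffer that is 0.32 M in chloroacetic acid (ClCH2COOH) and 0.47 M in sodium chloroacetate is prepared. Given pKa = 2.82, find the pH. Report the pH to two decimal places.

Using pH = pKa + log([base]/[acid]) with [base]/[acid] = 0.47/0.32:
pH = 2.82 + (+0.167) = 2.99

pH = 2.99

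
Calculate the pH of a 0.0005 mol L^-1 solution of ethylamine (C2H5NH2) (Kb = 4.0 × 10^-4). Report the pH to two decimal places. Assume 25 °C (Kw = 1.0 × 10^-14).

pH = 10.46

C2H5NH2 + H2O ⇌ C2H5NH3+ + OH-
From the ICE table, Kb = [OH-]²/(0.0005 − [OH-]) = 4.0 × 10^-4.
Here C₀/Kb ≈ 1.25, so the small-[OH-] approximation fails. Use the quadratic:
[OH-] = [−0.0004 + √(0.0004² + 8e-07)]/2 = 2.90 × 10^-4 M
pOH = −log(2.90 × 10^-4) = 3.54; pH = 14.00 − 3.54 = 10.46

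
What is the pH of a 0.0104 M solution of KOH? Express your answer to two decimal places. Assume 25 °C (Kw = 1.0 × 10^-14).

pH = 12.02

KOH is a strong base; [OH-] = 0.0104 M.
pOH = -log(0.0104) = 1.98
pH = 14.00 - 1.98 = 12.02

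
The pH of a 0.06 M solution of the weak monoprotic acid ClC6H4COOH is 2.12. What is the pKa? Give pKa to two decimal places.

[H+] = 10^(-2.12) = 7.59 × 10^-3 M
At equilibrium [HA] = 0.06 − 7.59 × 10^-3 = 5.24 × 10^-2 M
Ka = [H+][A-]/[HA] = (7.59 × 10^-3)² / 5.24 × 10^-2 = 1.10 × 10^-3
pKa = -log(1.10 × 10^-3) = 2.96

pKa = 2.96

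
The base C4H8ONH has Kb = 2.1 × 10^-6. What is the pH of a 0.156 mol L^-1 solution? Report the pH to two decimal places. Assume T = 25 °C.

C4H8ONH + H2O ⇌ C4H8ONH2+ + OH-
Let x = [OH-] at equilibrium. Kb = x²/(0.156 − x).
Assume x ≪ 0.156: x ≈ √(2.1 × 10^-6 × 0.156) = 5.72 × 10^-4 M
pOH = −log(5.72 × 10^-4) = 3.24; pH = 14.00 − 3.24 = 10.76

pH = 10.76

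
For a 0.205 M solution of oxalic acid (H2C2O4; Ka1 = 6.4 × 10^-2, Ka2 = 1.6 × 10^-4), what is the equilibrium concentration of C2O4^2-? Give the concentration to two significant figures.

First ionization gives [H+] ≈ [HC2O4-] = 8.69 × 10^-2 M.
Second step: Ka2 = [H+][C2O4^2-]/[HC2O4-] ≈ [C2O4^2-] (since [H+] ≈ [HC2O4-]).
So [C2O4^2-] ≈ Ka2.

1.6 × 10^-4 M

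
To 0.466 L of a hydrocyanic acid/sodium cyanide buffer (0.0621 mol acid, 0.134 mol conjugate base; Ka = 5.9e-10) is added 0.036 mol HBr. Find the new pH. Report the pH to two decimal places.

After neutralization: n(HCN) = 0.0981 mol, n(CN-) = 0.098 mol.
pKa = −log(5.9 × 10^-10) = 9.229
Henderson–Hasselbalch with mole ratio 0.098/0.0981: pH = 9.229 + (-0.000)

pH = 9.23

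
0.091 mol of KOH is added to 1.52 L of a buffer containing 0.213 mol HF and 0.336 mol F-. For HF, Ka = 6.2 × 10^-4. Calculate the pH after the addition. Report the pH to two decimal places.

pH = 3.75

OH- converts HF to F-: HF → 0.122 mol, F- → 0.427 mol.
pKa = −log(6.2 × 10^-4) = 3.208
pH = pKa + log([A⁻]/[HA]) = 3.208 + log(0.427/0.122) = 3.208 +0.544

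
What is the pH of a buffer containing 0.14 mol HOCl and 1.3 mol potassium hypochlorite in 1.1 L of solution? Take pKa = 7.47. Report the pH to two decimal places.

pH = 8.44

Using pH = pKa + log([base]/[acid]) with [base]/[acid] = 1.3/0.14:
pH = 7.47 + (+0.968) = 8.44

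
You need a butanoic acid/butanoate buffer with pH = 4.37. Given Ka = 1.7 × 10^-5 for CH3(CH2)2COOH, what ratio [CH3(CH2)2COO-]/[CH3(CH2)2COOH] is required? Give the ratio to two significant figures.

pKa = -log(1.7 × 10^-5) = 4.770
pH = pKa + log(r) ⇒ log(r) = 4.37 − 4.770 = -0.400
r = [CH3(CH2)2COO-]/[CH3(CH2)2COOH] = 10^(-0.400) = 0.398

ratio = 0.40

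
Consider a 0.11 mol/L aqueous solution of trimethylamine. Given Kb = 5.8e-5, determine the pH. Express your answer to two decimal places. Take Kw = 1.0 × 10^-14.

(CH3)3N + H2O ⇌ (CH3)3NH+ + OH-
From the ICE table, Kb = [OH-]²/(0.11 − [OH-]) = 5.8 × 10^-5.
Assume [OH-] ≪ 0.11: [OH-] ≈ √(5.8 × 10^-5 × 0.11) = 2.53 × 10^-3 M
pOH = −log(2.53 × 10^-3) = 2.60; pH = 14.00 − 2.60 = 11.40

pH = 11.40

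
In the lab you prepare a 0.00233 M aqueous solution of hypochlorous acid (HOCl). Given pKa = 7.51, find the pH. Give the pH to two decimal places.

HOCl ⇌ OCl- + H+
Ka = 10^(−7.51) = 3.09 × 10^-8
Ka = [H+]²/(0.00233 − [H+]) = 3.09 × 10^-8
Assume [H+] ≪ 0.00233: [H+] ≈ √(3.09 × 10^-8 × 0.00233) = 8.49 × 10^-6 M
Check: 0.36% ionized — well under 5%, approximation valid.
pH = −log[H+] = −log(8.49 × 10^-6) = 5.07

pH = 5.07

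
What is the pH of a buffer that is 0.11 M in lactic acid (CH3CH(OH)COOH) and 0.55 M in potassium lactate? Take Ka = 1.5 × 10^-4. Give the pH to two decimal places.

pH = 4.52

pKa = −log(1.5 × 10^-4) = 3.824
pH = pKa + log([A⁻]/[HA]) = 3.824 + log(0.55/0.11)
pH = 3.824 + (+0.699) = 4.52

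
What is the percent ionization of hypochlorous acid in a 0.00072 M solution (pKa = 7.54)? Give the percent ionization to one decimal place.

HOCl ⇌ OCl- + H+; let x = [H+] at equilibrium.
Ka = 10^(−7.54) = 2.88 × 10^-8
x ≈ √(Ka·C₀) = √(2.88 × 10^-8 × 0.00072) = 4.55 × 10^-6 M
Fraction ionized = 4.55 × 10^-6 / 0.00072 = 0.0063 → 0.6%

0.6%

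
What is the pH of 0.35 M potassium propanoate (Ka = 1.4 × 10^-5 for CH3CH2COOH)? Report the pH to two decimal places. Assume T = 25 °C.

pH = 9.20

CH3CH2COO- is the conjugate base of the weak acid CH3CH2COOH.
Kb = Kw/Ka = 1.0×10^-14 / 1.4 × 10^-5 = 7.14 × 10^-10
Let x = [OH-] at equilibrium. Kb = x²/(0.35 − x).
Neglecting x in the denominator: x = √(7.14 × 10^-10 × 0.35) = 1.58 × 10^-5 M
pOH = 4.80, so pH = 14.00 − pOH = 9.20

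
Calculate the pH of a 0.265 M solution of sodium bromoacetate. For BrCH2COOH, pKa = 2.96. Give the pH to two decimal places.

BrCH2COO- is the conjugate base of the weak acid BrCH2COOH.
Ka = 10^(−2.96) = 1.10 × 10^-3
Kb = Kw/Ka = 1.0×10^-14 / 1.10 × 10^-3 = 9.09 × 10^-12
From the ICE table, Kb = x²/(0.265 − x) = 9.09 × 10^-12.
Since Kb ≪ C₀, x ≈ √(Kb·C₀) = 1.55 × 10^-6 M.
Check: 0.00059% ionized — well under 5%, approximation valid.
pOH = 5.81, so pH = 14.00 − pOH = 8.19

pH = 8.19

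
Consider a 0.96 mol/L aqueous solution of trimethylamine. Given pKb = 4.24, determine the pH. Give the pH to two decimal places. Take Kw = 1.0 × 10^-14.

(CH3)3N + H2O ⇌ (CH3)3NH+ + OH-
Kb = 10^(−4.24) = 5.75 × 10^-5
From the ICE table, Kb = x²/(0.96 − x) = 5.75 × 10^-5.
Since Kb ≪ C₀, x ≈ √(Kb·C₀) = 7.43 × 10^-3 M.
Check: 0.77% ionized — well under 5%, approximation valid.
pOH = −log(7.43 × 10^-3) = 2.13; pH = 14.00 − 2.13 = 11.87

pH = 11.87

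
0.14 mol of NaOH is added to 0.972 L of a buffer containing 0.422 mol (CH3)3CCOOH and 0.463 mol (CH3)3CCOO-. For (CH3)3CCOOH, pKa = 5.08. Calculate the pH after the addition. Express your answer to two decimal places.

After neutralization: n((CH3)3CCOOH) = 0.282 mol, n((CH3)3CCOO-) = 0.603 mol.
pH = pKa + log([A⁻]/[HA]) = 5.08 + log(0.603/0.282) = 5.08 +0.330

pH = 5.41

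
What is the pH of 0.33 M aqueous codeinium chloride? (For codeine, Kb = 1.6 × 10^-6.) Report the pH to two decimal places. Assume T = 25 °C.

C18H22NO3+ is the conjugate acid of the weak base C18H21NO3.
Ka = Kw/Kb = 1.0×10^-14 / 1.6 × 10^-6 = 6.25 × 10^-9
From the ICE table, Ka = [H+]²/(0.33 − [H+]) = 6.25 × 10^-9.
Neglecting [H+] in the denominator: [H+] = √(6.25 × 10^-9 × 0.33) = 4.54 × 10^-5 M
Check: 0.014% ionized — well under 5%, approximation valid.
pH = −log[H+] = −log(4.54 × 10^-5) = 4.34

pH = 4.34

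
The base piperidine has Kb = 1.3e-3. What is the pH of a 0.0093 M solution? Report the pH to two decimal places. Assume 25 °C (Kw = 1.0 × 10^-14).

pH = 11.46

C5H10NH + H2O ⇌ C5H10NH2+ + OH-
Kb = [OH-]²/(0.0093 − [OH-]) = 1.3 × 10^-3
Here C₀/Kb ≈ 7.15, so the small-[OH-] approximation fails. Use the quadratic:
[OH-] = [−0.0013 + √(0.0013² + 4.84e-05)]/2 = 2.89 × 10^-3 M
pOH = 2.54, so pH = 14.00 − pOH = 11.46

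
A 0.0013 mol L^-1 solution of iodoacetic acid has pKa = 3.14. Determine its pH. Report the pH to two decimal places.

pH = 3.17

ICH2COOH ⇌ ICH2COO- + H+
Ka = 10^(−3.14) = 7.24 × 10^-4
Ka = [H+]²/(0.0013 − [H+]) = 7.24 × 10^-4
[H+] is not negligible relative to C₀; solve [H+]² + 0.000724·[H+] − 9.41e-07 = 0.
[H+] = [−0.000724 + √(0.000724² + 3.76e-06)]/2 = 6.73 × 10^-4 M
pH = −log(6.73 × 10^-4) = 3.17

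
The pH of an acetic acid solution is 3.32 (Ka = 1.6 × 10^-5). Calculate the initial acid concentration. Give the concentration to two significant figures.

C₀ = 1.5 × 10^-2 M

[H+] = 10^(-3.32) = 4.79 × 10^-4 M = x
Ka = x²/(C₀ − x) ⇒ C₀ = x + x²/Ka
C₀ = 4.79 × 10^-4 + (4.79 × 10^-4)²/(1.6 × 10^-5) = 1.48 × 10^-2 M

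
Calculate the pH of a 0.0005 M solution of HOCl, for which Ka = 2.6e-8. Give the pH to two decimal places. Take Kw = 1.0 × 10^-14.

HOCl ⇌ OCl- + H+
From the ICE table, Ka = x²/(0.0005 − x) = 2.6 × 10^-8.
Assume x ≪ 0.0005: x ≈ √(2.6 × 10^-8 × 0.0005) = 3.61 × 10^-6 M
(x/C₀ = 0.72% < 5%, so the approximation holds.)
pH = −log(3.61 × 10^-6) = 5.44

pH = 5.44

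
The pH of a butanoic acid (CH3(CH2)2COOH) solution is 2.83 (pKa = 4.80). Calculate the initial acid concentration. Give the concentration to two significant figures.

[H+] = 10^(-2.83) = 1.48 × 10^-3 M = x
Ka = 10^(−4.80) = 1.58 × 10^-5
Ka = x²/(C₀ − x) ⇒ C₀ = x + x²/Ka
C₀ = 1.48 × 10^-3 + (1.48 × 10^-3)²/(1.58 × 10^-5) = 1.40 × 10^-1 M

C₀ = 1.4 × 10^-1 M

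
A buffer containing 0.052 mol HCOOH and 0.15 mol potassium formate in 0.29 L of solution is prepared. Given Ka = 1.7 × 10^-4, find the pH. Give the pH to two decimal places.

pH = 4.23

pKa = −log(1.7 × 10^-4) = 3.770
Henderson–Hasselbalch: pH = pKa + log([HCOO-]/[HCOOH]) = 3.770 + log(0.15/0.052)
pH = 3.770 + (+0.460) = 4.23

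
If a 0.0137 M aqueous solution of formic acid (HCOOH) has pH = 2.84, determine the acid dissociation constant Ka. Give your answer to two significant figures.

Ka = 1.7 × 10^-4

[H+] = 10^(-2.84) = 1.45 × 10^-3 M
At equilibrium [HA] = 0.0137 − 1.45 × 10^-3 = 1.23 × 10^-2 M
Ka = [H+][A-]/[HA] = (1.45 × 10^-3)² / 1.23 × 10^-2 = 1.7 × 10^-4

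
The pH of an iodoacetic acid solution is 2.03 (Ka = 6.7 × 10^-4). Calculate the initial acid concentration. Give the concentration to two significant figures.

[H+] = 10^(-2.03) = 9.33 × 10^-3 M = x
Ka = x²/(C₀ − x) ⇒ C₀ = x + x²/Ka
C₀ = 9.33 × 10^-3 + (9.33 × 10^-3)²/(6.7 × 10^-4) = 1.39 × 10^-1 M

C₀ = 1.4 × 10^-1 M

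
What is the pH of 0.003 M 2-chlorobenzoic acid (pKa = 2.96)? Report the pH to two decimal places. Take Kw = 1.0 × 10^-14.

ClC6H4COOH ⇌ ClC6H4COO- + H+
Ka = 10^(−2.96) = 1.10 × 10^-3
Let x = [H+] at equilibrium. Ka = x²/(0.003 − x).
Here C₀/Ka ≈ 2.73, so the small-x approximation fails. Use the quadratic:
x = (−Ka + √(Ka² + 4·Ka·C₀))/2 = 1.35 × 10^-3 M
pH = −log(1.35 × 10^-3) = 2.87

pH = 2.87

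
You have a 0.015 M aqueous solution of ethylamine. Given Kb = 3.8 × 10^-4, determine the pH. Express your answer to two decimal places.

C2H5NH2 + H2O ⇌ C2H5NH3+ + OH-
Let x = [OH-] at equilibrium. Kb = x²/(0.015 − x).
The 5% rule fails; solving x² + Kb·x − Kb·C₀ = 0 exactly:
x = [−0.00038 + √(0.00038² + 2.28e-05)]/2 = 2.21 × 10^-3 M
pOH = −log(2.21 × 10^-3) = 2.66; pH = 14.00 − 2.66 = 11.34

pH = 11.34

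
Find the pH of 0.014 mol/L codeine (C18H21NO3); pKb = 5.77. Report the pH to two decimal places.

C18H21NO3 + H2O ⇌ C18H22NO3+ + OH-
Kb = 10^(−5.77) = 1.70 × 10^-6
Kb = x²/(0.014 − x) = 1.70 × 10^-6
Since Kb ≪ C₀, x ≈ √(Kb·C₀) = 1.54 × 10^-4 M.
pOH = −log(1.54 × 10^-4) = 3.81; pH = 14.00 − 3.81 = 10.19

pH = 10.19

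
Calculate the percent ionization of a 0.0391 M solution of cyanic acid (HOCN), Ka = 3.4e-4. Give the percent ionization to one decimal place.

8.9%

HOCN ⇌ OCN- + H+; let x = [H+] at equilibrium.
Ka = x²/(C₀ − x); solving the quadratic gives x = 3.48 × 10^-3 M.
Fraction ionized = 3.48 × 10^-3 / 0.0391 = 0.0890 → 8.9%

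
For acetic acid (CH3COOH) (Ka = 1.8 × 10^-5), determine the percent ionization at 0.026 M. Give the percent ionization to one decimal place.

CH3COOH ⇌ CH3COO- + H+; let x = [H+] at equilibrium.
x ≈ √(Ka·C₀) = √(1.8 × 10^-5 × 0.026) = 6.84 × 10^-4 M
Fraction ionized = 6.84 × 10^-4 / 0.026 = 0.0263 → 2.6%

2.6%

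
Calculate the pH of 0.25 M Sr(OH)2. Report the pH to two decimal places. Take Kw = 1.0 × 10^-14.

pH = 13.70

Sr(OH)2 is a strong base (each formula unit releases 2 OH-); [OH-] = 0.5 M.
pOH = -log(0.5) = 0.30
pH = 14.00 - 0.30 = 13.70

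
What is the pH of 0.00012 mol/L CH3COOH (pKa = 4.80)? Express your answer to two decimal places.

CH3COOH ⇌ CH3COO- + H+
Ka = 10^(−4.80) = 1.58 × 10^-5
From the ICE table, Ka = x²/(0.00012 − x) = 1.58 × 10^-5.
x is not negligible relative to C₀; solve x² + 1.58e-05·x − 1.9e-09 = 0.
x = [−1.58e-05 + √(1.58e-05² + 7.58e-09)]/2 = 3.64 × 10^-5 M
pH = −log[H+] = −log(3.64 × 10^-5) = 4.44

pH = 4.44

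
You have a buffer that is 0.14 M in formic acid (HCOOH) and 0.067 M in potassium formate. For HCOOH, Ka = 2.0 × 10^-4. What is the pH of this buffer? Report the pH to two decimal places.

pKa = −log(2.0 × 10^-4) = 3.699
Using pH = pKa + log([base]/[acid]) with [base]/[acid] = 0.067/0.14:
pH = 3.699 + (-0.320) = 3.38

pH = 3.38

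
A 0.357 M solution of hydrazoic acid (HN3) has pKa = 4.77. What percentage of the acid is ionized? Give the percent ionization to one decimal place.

0.7%

HN3 ⇌ N3- + H+; let x = [H+] at equilibrium.
Ka = 10^(−4.77) = 1.70 × 10^-5
x ≈ √(Ka·C₀) = √(1.70 × 10^-5 × 0.357) = 2.46 × 10^-3 M
% ionization = x/C₀ × 100% = 2.46 × 10^-3/0.357 × 100% = 0.7%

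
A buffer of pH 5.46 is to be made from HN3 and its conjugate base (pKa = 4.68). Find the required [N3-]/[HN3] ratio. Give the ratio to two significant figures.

ratio = 6.0

pH = pKa + log(r) ⇒ log(r) = 5.46 − 4.68 = +0.78
r = [N3-]/[HN3] = 10^(+0.78) = 6.03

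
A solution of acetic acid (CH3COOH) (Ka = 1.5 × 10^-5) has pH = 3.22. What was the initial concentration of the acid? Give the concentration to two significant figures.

C₀ = 2.5 × 10^-2 M

[H+] = 10^(-3.22) = 6.03 × 10^-4 M = x
Ka = x²/(C₀ − x) ⇒ C₀ = x + x²/Ka
C₀ = 6.03 × 10^-4 + (6.03 × 10^-4)²/(1.5 × 10^-5) = 2.48 × 10^-2 M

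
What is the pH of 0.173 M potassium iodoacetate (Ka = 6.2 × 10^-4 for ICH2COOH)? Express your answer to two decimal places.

pH = 8.22

ICH2COO- is the conjugate base of the weak acid ICH2COOH.
Kb = Kw/Ka = 1.0×10^-14 / 6.2 × 10^-4 = 1.61 × 10^-11
Let x = [OH-] at equilibrium. Kb = x²/(0.173 − x).
Since Kb ≪ C₀, x ≈ √(Kb·C₀) = 1.67 × 10^-6 M.
(x/C₀ = 0.00096% < 5%, so the approximation holds.)
pOH = 5.78, so pH = 14.00 − pOH = 8.22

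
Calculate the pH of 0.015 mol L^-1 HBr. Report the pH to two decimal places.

HBr is a strong acid and dissociates completely, so [H+] = 0.015 M.
pH = -log(0.015) = 1.82

pH = 1.82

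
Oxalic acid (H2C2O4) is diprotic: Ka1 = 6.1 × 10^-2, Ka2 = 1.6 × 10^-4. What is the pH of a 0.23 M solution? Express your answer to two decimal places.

Ka1 ≫ Ka2, so treat the first dissociation as the only significant source of H+.
Ka1 = x²/(0.23 − x) = 6.1 × 10^-2
Solving the quadratic: x = (−Ka1 + √(Ka1² + 4·Ka1·C₀))/2 = 9.18 × 10^-2 M
pH = −log(9.18 × 10^-2) = 1.04

pH = 1.04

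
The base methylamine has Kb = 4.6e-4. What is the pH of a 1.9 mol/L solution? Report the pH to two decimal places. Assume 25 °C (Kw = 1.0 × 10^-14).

CH3NH2 + H2O ⇌ CH3NH3+ + OH-
From the ICE table, Kb = [OH-]²/(1.9 − [OH-]) = 4.6 × 10^-4.
Neglecting [OH-] in the denominator: [OH-] = √(4.6 × 10^-4 × 1.9) = 2.96 × 10^-2 M
Check: 1.6% ionized — well under 5%, approximation valid.
pOH = 1.53, so pH = 14.00 − pOH = 12.47

pH = 12.47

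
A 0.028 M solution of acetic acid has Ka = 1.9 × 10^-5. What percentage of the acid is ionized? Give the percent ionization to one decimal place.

CH3COOH ⇌ CH3COO- + H+; let x = [H+] at equilibrium.
x ≈ √(Ka·C₀) = √(1.9 × 10^-5 × 0.028) = 7.29 × 10^-4 M
Fraction ionized = 7.29 × 10^-4 / 0.028 = 0.0260 → 2.6%

2.6%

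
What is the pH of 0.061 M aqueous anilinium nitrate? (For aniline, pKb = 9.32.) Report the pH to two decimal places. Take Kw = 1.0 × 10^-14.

pH = 2.95

C6H5NH3+ is the conjugate acid of the weak base C6H5NH2.
Kb = 10^(−9.32) = 4.79 × 10^-10
Ka = Kw/Kb = 1.0×10^-14 / 4.79 × 10^-10 = 2.09 × 10^-5
From the ICE table, Ka = [H+]²/(0.061 − [H+]) = 2.09 × 10^-5.
Assume [H+] ≪ 0.061: [H+] ≈ √(2.09 × 10^-5 × 0.061) = 1.13 × 10^-3 M
([H+]/C₀ = 1.9% < 5%, so the approximation holds.)
pH = −log(1.13 × 10^-3) = 2.95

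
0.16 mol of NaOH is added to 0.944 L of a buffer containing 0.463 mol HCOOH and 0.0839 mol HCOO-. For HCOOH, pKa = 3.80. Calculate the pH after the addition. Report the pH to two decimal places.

After neutralization: n(HCOOH) = 0.303 mol, n(HCOO-) = 0.244 mol.
pH = pKa + log([A⁻]/[HA]) = 3.80 + log(0.244/0.303) = 3.80 -0.094

pH = 3.71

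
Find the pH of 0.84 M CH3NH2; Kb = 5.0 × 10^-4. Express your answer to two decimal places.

pH = 12.31

CH3NH2 + H2O ⇌ CH3NH3+ + OH-
From the ICE table, Kb = [OH-]²/(0.84 − [OH-]) = 5.0 × 10^-4.
Since Kb ≪ C₀, [OH-] ≈ √(Kb·C₀) = 2.05 × 10^-2 M.
pOH = 1.69, so pH = 14.00 − pOH = 12.31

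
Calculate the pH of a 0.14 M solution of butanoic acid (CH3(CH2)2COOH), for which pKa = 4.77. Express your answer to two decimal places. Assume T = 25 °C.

CH3(CH2)2COOH ⇌ CH3(CH2)2COO- + H+
Ka = 10^(−4.77) = 1.70 × 10^-5
Ka = x²/(0.14 − x) = 1.70 × 10^-5
Neglecting x in the denominator: x = √(1.70 × 10^-5 × 0.14) = 1.54 × 10^-3 M
(x/C₀ = 1.1% < 5%, so the approximation holds.)
pH = −log(1.54 × 10^-3) = 2.81

pH = 2.81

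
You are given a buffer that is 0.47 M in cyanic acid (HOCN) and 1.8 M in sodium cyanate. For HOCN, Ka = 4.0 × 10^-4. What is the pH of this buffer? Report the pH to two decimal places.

pKa = −log(4.0 × 10^-4) = 3.398
pH = pKa + log([A⁻]/[HA]) = 3.398 + log(1.8/0.47)
pH = 3.398 + (+0.583) = 3.98

pH = 3.98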